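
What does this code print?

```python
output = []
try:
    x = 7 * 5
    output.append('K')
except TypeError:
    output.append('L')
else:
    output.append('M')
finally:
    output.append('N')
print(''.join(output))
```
KMN

else runs before finally when no exception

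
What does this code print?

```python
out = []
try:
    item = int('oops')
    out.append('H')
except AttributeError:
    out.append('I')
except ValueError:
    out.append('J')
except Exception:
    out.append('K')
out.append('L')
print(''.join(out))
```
JL

ValueError matches before generic Exception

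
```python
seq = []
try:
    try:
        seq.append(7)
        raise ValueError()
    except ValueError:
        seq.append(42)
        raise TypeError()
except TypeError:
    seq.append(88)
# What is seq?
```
[7, 42, 88]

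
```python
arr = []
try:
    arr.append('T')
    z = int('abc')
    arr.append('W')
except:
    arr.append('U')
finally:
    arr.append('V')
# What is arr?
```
['T', 'U', 'V']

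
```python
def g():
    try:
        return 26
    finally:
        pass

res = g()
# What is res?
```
26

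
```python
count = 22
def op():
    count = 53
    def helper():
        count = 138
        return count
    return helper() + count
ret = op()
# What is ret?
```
191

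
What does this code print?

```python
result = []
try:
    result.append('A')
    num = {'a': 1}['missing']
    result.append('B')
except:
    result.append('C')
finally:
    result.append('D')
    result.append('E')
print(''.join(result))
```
ACDE

Code before exception runs, then except, then all of finally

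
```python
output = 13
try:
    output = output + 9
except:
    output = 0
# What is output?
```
22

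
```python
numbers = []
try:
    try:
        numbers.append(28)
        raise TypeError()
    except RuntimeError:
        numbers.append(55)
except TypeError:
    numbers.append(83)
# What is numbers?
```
[28, 83]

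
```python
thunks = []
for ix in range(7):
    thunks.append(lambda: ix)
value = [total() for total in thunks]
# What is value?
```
[6, 6, 6, 6, 6, 6, 6]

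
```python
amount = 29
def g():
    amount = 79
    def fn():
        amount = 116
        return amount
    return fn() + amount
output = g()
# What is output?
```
195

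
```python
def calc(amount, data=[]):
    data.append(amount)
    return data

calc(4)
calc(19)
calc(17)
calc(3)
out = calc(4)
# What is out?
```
[4, 19, 17, 3, 4]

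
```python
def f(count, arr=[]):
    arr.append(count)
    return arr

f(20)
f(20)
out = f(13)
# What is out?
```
[20, 20, 13]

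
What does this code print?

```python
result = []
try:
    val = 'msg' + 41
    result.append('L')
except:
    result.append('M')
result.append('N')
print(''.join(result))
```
MN

Exception raised in try, caught by bare except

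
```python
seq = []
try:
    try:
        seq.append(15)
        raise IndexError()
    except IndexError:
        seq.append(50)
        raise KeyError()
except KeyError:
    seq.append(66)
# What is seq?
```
[15, 50, 66]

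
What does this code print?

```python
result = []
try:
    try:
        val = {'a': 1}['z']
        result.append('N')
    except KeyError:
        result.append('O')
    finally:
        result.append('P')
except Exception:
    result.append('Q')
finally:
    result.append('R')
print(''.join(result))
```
OPR

Both finally blocks run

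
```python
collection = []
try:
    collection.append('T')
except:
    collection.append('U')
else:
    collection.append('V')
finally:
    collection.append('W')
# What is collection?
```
['T', 'V', 'W']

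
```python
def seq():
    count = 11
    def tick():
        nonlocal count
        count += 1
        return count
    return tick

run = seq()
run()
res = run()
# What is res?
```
13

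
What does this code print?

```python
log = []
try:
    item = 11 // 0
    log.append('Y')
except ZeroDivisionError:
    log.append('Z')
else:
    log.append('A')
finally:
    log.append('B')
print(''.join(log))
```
ZB

Exception: except runs, else skipped, finally runs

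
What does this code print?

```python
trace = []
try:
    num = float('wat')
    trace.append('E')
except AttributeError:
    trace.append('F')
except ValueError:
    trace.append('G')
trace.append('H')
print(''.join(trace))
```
GH

ValueError is caught by its specific handler, not AttributeError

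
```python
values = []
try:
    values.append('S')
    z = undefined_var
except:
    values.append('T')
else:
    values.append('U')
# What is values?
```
['S', 'T']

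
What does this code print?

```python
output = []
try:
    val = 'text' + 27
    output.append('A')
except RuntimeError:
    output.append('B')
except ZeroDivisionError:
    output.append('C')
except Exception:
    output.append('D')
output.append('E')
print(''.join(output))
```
DE

TypeError not specifically caught, falls to Exception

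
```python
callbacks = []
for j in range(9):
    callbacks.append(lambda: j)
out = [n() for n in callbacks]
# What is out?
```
[8, 8, 8, 8, 8, 8, 8, 8, 8]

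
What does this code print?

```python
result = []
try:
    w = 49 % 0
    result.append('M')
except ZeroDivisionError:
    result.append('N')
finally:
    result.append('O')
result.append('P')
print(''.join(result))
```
NOP

finally always runs, even after exception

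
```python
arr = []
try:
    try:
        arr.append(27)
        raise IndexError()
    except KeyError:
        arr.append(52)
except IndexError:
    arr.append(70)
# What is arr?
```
[27, 70]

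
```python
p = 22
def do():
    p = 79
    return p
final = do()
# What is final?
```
79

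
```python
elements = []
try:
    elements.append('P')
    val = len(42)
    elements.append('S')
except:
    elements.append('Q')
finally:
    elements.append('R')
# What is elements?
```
['P', 'Q', 'R']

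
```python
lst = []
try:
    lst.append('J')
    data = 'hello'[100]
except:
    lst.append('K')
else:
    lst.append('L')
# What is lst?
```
['J', 'K']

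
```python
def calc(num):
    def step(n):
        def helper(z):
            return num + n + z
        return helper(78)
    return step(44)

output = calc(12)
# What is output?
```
134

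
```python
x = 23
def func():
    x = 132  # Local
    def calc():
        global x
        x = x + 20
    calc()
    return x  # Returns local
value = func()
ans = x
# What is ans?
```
43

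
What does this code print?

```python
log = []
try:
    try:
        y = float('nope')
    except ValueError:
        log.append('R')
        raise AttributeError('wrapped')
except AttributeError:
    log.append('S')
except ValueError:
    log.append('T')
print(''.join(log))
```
RS

New AttributeError raised, caught by outer AttributeError handler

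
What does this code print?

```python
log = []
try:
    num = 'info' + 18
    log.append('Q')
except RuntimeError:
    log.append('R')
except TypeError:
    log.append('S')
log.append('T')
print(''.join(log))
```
ST

TypeError is caught by its specific handler, not RuntimeError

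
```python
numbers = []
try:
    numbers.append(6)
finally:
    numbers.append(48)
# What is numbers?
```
[6, 48]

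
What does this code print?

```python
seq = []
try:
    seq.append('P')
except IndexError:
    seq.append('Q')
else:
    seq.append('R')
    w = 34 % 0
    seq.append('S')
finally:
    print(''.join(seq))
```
PR

Try succeeds, else appends 'R', ZeroDivisionError in else is uncaught, finally prints before exception propagates ('S' never appended)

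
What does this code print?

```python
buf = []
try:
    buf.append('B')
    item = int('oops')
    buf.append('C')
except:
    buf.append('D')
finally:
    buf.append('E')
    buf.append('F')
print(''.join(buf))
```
BDEF

Code before exception runs, then except, then all of finally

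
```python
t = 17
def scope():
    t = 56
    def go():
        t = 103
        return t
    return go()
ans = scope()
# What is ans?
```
103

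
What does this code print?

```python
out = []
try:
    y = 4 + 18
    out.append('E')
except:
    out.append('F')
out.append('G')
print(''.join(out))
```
EG

No exception, try block completes normally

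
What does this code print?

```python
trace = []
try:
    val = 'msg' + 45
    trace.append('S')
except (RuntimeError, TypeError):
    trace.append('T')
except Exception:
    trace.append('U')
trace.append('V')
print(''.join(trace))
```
TV

TypeError matches tuple containing it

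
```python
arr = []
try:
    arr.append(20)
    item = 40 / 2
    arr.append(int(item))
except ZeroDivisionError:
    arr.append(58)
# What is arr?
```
[20, 20]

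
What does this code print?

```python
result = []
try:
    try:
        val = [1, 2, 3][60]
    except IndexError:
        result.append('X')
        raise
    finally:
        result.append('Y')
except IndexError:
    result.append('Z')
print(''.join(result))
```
XYZ

finally runs before re-raised exception propagates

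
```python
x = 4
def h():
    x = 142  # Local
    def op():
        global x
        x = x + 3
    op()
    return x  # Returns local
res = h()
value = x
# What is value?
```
7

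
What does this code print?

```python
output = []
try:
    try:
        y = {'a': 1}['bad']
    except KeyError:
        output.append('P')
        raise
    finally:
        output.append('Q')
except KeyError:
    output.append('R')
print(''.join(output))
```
PQR

finally runs before re-raised exception propagates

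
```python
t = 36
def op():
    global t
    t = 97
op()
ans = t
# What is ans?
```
97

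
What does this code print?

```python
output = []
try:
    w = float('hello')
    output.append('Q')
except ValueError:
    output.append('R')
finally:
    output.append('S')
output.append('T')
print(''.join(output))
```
RST

finally always runs, even after exception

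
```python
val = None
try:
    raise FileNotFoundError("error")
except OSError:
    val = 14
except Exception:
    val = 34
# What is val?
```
14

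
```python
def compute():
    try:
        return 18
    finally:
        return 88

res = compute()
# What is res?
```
88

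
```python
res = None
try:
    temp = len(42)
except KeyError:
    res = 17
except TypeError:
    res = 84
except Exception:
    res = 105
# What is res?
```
84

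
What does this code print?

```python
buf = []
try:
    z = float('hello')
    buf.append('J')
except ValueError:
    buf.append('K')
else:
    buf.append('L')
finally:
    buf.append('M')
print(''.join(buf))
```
KM

Exception: except runs, else skipped, finally runs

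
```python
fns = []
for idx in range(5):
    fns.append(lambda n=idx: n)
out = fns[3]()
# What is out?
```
3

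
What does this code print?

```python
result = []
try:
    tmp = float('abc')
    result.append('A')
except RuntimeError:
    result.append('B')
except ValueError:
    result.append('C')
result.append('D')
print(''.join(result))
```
CD

ValueError is caught by its specific handler, not RuntimeError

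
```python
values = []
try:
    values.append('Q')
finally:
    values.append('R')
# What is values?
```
['Q', 'R']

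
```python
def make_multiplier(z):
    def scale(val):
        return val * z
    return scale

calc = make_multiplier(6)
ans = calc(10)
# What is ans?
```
60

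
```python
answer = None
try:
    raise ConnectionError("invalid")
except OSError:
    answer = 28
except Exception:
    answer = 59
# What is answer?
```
28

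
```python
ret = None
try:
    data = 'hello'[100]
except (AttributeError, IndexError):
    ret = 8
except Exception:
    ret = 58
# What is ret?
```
8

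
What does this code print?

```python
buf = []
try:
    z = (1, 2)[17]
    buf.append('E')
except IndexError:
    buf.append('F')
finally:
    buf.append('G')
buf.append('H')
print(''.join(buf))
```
FGH

finally always runs, even after exception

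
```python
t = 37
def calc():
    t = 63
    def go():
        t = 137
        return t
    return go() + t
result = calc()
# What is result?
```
200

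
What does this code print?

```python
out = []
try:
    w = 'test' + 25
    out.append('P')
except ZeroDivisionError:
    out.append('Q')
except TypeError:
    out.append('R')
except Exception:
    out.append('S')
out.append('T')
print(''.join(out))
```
RT

TypeError matches before generic Exception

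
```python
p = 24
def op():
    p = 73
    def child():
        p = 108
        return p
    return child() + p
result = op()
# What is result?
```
181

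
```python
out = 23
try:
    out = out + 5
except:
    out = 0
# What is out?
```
28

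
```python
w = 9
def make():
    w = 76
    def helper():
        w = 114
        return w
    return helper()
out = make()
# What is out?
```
114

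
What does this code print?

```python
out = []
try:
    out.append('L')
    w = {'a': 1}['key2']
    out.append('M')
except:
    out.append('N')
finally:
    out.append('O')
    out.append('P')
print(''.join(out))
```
LNOP

Code before exception runs, then except, then all of finally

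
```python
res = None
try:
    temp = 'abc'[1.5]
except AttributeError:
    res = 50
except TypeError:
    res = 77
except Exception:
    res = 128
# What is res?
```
77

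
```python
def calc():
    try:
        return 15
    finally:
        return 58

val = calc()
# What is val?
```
58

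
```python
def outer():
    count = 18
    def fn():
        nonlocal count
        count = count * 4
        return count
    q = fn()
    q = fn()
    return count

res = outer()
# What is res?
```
288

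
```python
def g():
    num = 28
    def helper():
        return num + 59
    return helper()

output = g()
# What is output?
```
87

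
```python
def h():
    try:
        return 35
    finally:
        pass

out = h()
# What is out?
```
35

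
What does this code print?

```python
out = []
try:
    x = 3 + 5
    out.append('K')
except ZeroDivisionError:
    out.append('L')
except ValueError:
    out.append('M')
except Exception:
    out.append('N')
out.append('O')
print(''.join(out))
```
KO

No exception, try block completes normally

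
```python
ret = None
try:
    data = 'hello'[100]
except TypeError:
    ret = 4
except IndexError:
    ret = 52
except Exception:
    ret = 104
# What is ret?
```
52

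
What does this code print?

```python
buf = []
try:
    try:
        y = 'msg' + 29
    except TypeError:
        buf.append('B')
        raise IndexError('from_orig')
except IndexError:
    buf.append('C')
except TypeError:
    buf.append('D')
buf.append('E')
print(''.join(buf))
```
BCE

IndexError raised and caught, original TypeError not re-raised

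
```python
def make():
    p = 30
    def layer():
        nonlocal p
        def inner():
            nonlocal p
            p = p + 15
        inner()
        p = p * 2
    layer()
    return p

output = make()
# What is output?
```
90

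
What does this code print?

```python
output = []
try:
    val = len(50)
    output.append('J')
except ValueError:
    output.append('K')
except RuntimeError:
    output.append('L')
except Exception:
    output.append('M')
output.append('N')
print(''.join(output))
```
MN

TypeError not specifically caught, falls to Exception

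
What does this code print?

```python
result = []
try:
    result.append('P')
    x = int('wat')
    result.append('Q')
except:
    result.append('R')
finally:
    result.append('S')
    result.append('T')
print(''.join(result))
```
PRST

Code before exception runs, then except, then all of finally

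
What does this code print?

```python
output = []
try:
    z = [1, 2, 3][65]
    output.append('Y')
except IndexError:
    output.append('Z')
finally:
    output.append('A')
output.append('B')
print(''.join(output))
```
ZAB

finally always runs, even after exception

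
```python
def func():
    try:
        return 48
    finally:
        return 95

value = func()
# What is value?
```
95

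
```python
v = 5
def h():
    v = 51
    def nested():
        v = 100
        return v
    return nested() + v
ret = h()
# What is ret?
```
151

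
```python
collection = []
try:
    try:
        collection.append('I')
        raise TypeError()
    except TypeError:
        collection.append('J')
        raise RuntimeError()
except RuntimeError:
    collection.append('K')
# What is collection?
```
['I', 'J', 'K']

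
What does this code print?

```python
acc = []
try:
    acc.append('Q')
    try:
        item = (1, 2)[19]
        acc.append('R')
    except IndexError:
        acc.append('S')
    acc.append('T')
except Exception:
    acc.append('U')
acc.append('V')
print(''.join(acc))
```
QSTV

Inner exception caught by inner handler, outer continues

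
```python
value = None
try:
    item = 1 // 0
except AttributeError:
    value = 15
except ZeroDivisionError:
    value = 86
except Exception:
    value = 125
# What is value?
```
86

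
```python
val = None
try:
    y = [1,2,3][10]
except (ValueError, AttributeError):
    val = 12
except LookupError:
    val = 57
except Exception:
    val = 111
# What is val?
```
57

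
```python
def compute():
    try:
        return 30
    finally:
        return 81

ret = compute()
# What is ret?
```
81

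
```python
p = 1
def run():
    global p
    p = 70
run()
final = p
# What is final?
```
70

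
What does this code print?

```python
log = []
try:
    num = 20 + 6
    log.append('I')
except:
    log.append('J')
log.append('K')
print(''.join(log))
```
IK

No exception, try block completes normally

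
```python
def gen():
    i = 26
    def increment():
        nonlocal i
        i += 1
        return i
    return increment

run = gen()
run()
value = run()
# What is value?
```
28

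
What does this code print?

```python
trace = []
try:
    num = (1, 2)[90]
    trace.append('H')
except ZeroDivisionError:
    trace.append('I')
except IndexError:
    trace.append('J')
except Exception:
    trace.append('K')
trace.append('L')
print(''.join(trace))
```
JL

IndexError matches before generic Exception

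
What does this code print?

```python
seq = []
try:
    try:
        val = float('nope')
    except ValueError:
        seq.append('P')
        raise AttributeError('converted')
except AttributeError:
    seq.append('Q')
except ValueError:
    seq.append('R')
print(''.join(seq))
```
PQ

New AttributeError raised, caught by outer AttributeError handler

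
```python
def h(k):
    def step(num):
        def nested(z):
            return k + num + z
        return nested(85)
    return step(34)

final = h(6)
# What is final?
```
125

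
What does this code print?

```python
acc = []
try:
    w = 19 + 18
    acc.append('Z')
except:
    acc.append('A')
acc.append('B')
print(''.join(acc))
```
ZB

No exception, try block completes normally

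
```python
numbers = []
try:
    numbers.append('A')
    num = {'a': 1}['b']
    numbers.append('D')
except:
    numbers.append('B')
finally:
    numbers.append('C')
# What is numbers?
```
['A', 'B', 'C']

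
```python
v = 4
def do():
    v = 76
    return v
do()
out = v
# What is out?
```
4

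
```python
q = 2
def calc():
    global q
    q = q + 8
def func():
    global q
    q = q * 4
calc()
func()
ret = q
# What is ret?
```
40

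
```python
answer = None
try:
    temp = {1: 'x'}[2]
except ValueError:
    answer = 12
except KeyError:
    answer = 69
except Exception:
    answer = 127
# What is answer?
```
69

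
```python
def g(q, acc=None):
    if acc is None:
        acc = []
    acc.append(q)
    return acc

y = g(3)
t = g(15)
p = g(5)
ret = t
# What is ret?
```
[15]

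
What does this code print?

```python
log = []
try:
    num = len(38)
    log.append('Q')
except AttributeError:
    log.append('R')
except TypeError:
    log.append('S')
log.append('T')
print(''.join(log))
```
ST

TypeError is caught by its specific handler, not AttributeError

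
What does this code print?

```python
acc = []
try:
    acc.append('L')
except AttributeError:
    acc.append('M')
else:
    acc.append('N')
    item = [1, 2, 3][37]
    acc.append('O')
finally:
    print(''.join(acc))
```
LN

Try succeeds, else appends 'N', IndexError in else is uncaught, finally prints before exception propagates ('O' never appended)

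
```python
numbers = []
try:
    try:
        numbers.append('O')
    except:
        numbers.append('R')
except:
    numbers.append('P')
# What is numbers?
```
['O']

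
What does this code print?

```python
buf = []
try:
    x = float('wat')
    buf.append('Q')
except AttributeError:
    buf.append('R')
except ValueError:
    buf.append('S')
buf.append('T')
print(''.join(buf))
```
ST

ValueError is caught by its specific handler, not AttributeError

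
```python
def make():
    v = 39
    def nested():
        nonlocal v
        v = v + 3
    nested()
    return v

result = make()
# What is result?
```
42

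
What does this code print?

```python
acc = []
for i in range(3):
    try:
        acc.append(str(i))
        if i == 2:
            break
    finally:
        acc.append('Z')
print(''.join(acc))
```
0Z1Z2Z

finally runs even when breaking out of loop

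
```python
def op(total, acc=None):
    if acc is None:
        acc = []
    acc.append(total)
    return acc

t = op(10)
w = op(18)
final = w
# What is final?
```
[18]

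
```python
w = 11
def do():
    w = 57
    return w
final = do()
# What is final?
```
57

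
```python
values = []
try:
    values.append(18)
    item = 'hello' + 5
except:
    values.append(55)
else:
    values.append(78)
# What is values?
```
[18, 55]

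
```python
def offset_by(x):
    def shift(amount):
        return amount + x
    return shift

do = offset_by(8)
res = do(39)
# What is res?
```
47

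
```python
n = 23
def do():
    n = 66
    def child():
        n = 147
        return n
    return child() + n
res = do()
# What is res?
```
213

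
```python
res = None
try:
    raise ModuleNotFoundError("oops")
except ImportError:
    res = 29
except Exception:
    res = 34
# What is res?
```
29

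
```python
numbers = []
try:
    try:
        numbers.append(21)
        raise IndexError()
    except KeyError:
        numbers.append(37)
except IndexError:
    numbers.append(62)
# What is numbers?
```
[21, 62]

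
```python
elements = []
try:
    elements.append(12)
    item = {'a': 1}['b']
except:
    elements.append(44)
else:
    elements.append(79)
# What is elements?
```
[12, 44]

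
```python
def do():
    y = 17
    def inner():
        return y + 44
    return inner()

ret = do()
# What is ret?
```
61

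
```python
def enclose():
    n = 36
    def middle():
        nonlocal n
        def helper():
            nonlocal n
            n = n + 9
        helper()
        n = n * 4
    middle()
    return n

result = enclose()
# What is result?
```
180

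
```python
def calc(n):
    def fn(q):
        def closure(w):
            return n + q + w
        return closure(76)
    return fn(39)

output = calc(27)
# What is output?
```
142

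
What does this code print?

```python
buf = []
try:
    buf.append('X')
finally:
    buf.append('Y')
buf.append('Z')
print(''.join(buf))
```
XYZ

try/finally without except, no exception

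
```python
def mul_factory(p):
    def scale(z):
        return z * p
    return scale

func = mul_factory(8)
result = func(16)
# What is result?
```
128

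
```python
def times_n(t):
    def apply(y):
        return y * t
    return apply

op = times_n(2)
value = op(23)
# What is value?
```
46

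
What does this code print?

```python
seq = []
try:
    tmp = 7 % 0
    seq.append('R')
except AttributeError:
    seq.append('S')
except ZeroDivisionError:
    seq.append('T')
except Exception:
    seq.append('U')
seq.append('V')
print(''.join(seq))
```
TV

ZeroDivisionError matches before generic Exception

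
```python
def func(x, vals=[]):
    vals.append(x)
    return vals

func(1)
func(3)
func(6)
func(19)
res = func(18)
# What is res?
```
[1, 3, 6, 19, 18]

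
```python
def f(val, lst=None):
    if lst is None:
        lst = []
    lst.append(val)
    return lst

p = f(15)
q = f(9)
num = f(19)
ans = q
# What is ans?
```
[9]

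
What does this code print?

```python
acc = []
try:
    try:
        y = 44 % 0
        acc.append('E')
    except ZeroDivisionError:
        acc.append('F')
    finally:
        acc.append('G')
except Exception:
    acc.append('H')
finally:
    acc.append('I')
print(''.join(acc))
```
FGI

Both finally blocks run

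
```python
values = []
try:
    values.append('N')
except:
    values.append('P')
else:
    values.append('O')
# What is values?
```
['N', 'O']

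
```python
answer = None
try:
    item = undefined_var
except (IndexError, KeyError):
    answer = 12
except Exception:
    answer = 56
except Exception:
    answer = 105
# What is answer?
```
56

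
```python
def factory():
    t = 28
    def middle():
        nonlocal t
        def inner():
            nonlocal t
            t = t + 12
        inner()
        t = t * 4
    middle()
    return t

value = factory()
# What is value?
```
160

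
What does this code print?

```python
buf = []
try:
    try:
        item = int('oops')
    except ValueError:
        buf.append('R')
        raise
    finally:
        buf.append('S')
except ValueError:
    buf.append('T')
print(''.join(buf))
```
RST

finally runs before re-raised exception propagates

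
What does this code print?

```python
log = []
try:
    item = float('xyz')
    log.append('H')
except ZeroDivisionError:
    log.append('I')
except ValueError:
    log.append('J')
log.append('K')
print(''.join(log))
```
JK

ValueError is caught by its specific handler, not ZeroDivisionError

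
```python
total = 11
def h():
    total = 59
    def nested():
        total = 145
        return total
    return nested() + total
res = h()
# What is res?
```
204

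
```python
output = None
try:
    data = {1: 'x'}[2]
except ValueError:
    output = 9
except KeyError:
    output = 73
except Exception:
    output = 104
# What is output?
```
73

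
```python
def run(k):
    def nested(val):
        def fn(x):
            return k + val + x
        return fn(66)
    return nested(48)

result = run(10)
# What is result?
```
124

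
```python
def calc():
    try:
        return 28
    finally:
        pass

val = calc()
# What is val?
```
28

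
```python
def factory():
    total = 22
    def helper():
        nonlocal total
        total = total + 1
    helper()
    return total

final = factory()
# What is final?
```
23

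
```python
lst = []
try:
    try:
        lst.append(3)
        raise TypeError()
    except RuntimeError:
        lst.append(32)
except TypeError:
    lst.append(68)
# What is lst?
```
[3, 68]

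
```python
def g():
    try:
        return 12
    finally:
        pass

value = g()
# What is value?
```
12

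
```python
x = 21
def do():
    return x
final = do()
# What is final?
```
21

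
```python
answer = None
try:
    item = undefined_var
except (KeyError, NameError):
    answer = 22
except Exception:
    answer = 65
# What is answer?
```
22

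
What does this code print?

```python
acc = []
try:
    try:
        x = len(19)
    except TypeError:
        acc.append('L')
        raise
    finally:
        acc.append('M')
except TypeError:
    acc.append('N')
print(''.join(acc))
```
LMN

finally runs before re-raised exception propagates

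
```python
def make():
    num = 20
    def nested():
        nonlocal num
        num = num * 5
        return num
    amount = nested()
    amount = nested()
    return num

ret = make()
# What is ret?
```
500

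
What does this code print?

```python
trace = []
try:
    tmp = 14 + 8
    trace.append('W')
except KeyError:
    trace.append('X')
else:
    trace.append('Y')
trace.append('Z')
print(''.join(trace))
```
WYZ

else block runs when no exception occurs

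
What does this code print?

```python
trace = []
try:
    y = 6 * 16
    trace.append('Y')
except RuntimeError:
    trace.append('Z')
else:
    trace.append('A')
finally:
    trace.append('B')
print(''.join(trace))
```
YAB

else runs before finally when no exception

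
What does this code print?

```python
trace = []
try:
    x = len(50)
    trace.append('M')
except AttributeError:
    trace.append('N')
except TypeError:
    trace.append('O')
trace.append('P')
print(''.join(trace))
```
OP

TypeError is caught by its specific handler, not AttributeError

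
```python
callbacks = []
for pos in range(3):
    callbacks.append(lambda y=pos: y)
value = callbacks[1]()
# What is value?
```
1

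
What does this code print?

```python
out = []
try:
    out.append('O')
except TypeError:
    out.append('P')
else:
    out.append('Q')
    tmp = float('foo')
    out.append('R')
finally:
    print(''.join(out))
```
OQ

Try succeeds, else appends 'Q', ValueError in else is uncaught, finally prints before exception propagates ('R' never appended)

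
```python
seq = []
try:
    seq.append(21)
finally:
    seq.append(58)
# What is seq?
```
[21, 58]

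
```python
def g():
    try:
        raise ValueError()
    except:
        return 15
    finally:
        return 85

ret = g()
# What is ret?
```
85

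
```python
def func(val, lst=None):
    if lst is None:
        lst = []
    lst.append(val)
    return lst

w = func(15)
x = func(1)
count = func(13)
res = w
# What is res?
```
[15]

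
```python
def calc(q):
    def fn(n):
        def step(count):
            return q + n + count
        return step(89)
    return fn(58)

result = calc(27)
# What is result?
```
174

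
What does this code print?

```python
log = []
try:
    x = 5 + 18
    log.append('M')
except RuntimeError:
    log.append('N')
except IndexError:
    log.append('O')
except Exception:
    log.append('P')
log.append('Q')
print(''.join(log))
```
MQ

No exception, try block completes normally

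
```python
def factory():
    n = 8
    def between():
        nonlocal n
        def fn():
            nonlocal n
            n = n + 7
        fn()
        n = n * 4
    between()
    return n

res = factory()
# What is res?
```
60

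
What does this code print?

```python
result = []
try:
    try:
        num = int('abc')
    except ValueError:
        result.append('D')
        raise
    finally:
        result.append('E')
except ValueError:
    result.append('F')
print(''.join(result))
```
DEF

finally runs before re-raised exception propagates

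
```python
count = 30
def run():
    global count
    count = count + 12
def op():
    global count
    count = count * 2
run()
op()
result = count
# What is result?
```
84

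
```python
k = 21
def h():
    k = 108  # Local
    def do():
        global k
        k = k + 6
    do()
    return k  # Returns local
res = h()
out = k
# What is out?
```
27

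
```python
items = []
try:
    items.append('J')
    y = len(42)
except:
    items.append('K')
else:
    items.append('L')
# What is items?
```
['J', 'K']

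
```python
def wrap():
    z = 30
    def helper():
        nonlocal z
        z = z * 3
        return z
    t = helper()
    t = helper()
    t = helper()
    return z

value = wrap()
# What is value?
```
810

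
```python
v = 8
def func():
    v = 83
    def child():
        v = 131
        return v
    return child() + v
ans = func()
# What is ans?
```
214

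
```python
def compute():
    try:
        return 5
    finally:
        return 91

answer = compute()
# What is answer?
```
91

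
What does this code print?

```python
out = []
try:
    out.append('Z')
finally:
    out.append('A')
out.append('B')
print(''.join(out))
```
ZAB

try/finally without except, no exception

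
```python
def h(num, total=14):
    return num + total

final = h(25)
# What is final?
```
39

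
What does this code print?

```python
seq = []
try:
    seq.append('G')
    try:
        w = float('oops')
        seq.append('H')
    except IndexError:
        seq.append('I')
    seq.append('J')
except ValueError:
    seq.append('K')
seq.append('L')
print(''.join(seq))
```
GKL

Inner handler doesn't match, propagates to outer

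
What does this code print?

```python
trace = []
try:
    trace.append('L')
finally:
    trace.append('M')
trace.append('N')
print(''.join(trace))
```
LMN

try/finally without except, no exception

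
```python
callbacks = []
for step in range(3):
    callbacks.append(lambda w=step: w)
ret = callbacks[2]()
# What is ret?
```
2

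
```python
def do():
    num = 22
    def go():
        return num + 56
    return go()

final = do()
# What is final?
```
78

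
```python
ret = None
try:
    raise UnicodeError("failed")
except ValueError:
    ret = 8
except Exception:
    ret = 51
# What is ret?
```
8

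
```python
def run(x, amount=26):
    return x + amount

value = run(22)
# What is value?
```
48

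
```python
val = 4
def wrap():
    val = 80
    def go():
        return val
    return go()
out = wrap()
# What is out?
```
80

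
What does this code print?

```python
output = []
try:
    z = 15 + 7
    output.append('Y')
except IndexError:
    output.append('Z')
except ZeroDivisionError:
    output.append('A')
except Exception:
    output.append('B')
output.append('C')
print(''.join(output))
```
YC

No exception, try block completes normally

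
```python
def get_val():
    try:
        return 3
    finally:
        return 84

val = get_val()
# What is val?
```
84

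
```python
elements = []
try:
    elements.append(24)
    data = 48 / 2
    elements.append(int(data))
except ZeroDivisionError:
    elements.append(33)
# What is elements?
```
[24, 24]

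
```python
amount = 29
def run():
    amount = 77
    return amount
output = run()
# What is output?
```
77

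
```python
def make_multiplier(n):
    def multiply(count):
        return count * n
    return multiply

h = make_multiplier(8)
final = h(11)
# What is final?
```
88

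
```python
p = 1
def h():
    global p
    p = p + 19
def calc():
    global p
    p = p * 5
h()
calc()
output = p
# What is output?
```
100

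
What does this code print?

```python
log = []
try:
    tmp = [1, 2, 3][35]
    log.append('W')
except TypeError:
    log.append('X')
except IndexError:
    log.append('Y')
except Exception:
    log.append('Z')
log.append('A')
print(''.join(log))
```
YA

IndexError matches before generic Exception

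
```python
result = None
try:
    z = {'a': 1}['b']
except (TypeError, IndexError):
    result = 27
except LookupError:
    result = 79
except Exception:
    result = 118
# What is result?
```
79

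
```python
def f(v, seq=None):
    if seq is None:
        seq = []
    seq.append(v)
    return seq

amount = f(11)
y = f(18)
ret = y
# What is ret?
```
[18]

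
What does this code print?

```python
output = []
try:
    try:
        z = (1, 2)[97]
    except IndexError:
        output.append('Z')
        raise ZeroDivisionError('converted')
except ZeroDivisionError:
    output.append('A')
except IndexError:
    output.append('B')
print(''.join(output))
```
ZA

New ZeroDivisionError raised, caught by outer ZeroDivisionError handler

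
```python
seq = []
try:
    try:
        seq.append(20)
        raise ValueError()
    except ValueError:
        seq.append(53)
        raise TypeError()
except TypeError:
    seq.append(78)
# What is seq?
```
[20, 53, 78]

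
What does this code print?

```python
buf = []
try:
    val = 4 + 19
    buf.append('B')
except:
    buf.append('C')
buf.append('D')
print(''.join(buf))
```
BD

No exception, try block completes normally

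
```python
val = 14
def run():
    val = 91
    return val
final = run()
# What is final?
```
91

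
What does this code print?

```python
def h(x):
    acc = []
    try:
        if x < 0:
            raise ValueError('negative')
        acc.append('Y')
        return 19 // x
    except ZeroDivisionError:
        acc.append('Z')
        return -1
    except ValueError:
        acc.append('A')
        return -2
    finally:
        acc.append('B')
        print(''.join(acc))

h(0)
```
YZB

x=0 causes ZeroDivisionError, caught, finally prints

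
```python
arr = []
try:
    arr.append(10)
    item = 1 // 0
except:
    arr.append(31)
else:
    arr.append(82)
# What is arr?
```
[10, 31]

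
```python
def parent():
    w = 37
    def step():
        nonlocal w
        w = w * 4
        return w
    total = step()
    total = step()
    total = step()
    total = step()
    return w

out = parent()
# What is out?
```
9472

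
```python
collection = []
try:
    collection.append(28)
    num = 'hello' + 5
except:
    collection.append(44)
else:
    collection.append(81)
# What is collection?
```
[28, 44]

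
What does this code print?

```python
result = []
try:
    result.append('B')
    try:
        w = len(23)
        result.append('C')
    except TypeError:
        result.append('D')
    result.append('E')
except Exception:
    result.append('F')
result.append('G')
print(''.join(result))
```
BDEG

Inner exception caught by inner handler, outer continues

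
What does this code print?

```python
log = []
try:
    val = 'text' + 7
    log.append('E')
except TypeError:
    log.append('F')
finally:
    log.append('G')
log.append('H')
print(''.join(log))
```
FGH

finally always runs, even after exception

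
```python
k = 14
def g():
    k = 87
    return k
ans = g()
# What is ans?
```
87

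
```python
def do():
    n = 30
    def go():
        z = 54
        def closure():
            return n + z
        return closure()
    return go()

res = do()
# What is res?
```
84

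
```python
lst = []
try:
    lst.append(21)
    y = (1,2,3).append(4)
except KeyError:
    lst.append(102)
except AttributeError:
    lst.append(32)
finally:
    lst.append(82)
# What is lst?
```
[21, 32, 82]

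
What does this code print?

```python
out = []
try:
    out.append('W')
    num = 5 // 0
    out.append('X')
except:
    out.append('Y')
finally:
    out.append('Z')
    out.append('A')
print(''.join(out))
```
WYZA

Code before exception runs, then except, then all of finally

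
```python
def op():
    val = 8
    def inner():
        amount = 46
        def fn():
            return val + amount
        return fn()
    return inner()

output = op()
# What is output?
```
54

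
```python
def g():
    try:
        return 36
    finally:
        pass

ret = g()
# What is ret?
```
36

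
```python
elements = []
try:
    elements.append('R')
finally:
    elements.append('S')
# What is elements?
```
['R', 'S']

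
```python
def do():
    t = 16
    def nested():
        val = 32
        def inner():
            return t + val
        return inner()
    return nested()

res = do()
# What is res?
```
48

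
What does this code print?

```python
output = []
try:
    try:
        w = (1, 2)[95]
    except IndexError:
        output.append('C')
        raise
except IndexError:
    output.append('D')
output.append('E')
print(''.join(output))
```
CDE

raise without argument re-raises current exception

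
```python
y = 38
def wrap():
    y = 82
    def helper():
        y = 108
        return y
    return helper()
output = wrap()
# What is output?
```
108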